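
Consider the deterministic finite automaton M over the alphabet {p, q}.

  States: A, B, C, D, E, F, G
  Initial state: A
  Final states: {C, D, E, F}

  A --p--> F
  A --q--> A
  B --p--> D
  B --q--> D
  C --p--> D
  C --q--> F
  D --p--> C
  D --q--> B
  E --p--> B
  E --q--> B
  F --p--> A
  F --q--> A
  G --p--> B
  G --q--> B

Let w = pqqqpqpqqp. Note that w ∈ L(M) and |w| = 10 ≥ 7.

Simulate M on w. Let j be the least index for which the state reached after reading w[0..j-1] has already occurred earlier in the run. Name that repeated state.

State sequence: A -p-> F -q-> A -q-> A -q-> A -p-> F -q-> A -p-> F -q-> A -q-> A -p-> F
First repeat at step 2: A was already visited.

The earliest repeat is at step j = 2: M is in A, which it already visited at step i = 0.
With |Q| = 7, pigeonhole forces a state repeat no later than step 7; the substring read between the first and second visits to that state can be pumped.

A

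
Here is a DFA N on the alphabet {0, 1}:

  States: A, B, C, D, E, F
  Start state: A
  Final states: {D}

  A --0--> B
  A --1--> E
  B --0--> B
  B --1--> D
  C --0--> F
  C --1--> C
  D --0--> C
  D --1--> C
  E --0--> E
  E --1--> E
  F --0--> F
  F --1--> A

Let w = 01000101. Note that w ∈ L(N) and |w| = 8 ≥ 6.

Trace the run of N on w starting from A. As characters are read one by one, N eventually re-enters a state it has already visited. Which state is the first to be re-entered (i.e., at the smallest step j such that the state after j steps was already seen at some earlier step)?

F

State sequence: A -0-> B -1-> D -0-> C -0-> F -0-> F -1-> A -0-> B -1-> D
First repeat at step 5: F was already visited.

The earliest repeat is at step j = 5: N is in F, which it already visited at step i = 4.
Since N has 6 states, any run of length ≥ 6 visits 6+1 states, so by pigeonhole some state repeats within the first 6 steps — that repeat gives the pumpable loop.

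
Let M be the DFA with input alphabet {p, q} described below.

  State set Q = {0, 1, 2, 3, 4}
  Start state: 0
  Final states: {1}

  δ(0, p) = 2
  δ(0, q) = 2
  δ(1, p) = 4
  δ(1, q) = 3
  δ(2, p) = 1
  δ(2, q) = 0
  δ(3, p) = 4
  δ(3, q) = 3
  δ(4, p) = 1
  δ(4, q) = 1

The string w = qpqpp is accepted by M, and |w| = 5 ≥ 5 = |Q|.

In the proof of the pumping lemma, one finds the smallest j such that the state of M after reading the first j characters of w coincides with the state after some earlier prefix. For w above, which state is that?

State sequence: 0 -q-> 2 -p-> 1 -q-> 3 -p-> 4 -p-> 1
First repeat at step 5: 1 was already visited.

The earliest repeat is at step j = 5: M is in 1, which it already visited at step i = 2.
The DFA has 5 states, so the proof of the pumping lemma guarantees a repeated state among the first 5+1 visited; the segment between the two visits is the pumpable y.

1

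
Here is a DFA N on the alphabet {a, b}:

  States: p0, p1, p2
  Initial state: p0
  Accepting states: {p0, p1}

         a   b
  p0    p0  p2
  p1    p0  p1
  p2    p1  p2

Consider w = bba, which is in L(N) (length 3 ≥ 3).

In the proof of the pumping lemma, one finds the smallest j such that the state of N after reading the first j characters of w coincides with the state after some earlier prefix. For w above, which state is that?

p2

Run of N on w = b b a:
  step 0: p0  (start)
  step 1: p2  (read b: p0→p2)
  step 2: p2  (read b: p2→p2)   ← first repeat (p2 seen earlier)
  step 3: p1  (read a: p2→p1)

The earliest repeat is at step j = 2: N is in p2, which it already visited at step i = 1.
Pumping length from the standard proof: p = 3 (the number of states). The repeated state found above gives |xy| = j ≤ 3 and |y| = j − i ≥ 1.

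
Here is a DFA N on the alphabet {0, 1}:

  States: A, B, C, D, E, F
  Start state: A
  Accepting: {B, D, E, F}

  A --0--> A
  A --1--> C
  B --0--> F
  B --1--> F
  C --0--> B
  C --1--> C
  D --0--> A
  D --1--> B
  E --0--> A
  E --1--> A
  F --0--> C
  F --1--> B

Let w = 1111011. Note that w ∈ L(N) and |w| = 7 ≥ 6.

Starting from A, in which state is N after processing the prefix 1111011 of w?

State sequence: A -1-> C -1-> C -1-> C -1-> C -0-> B -1-> F -1-> B

After reading 7 characters, N is in state B.
(This kind of state-tracing is the core of the pumping-lemma construction: with 6 states, pigeonhole forces a repeat within the first 6 steps.)

B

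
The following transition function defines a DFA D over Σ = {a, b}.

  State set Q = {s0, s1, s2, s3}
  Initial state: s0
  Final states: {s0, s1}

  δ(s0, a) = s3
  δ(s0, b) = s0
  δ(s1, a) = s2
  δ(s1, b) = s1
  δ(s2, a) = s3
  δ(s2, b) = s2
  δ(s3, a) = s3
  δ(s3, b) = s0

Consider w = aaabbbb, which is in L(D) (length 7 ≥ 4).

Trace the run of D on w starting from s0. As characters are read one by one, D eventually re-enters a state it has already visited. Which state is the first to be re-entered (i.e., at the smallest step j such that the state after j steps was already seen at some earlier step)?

State sequence: s0 -a-> s3 -a-> s3 -a-> s3 -b-> s0 -b-> s0 -b-> s0 -b-> s0
First repeat at step 2: s3 was already visited.

The earliest repeat is at step j = 2: D is in s3, which it already visited at step i = 1.
With |Q| = 4, pigeonhole forces a state repeat no later than step 4; the substring read between the first and second visits to that state can be pumped.

s3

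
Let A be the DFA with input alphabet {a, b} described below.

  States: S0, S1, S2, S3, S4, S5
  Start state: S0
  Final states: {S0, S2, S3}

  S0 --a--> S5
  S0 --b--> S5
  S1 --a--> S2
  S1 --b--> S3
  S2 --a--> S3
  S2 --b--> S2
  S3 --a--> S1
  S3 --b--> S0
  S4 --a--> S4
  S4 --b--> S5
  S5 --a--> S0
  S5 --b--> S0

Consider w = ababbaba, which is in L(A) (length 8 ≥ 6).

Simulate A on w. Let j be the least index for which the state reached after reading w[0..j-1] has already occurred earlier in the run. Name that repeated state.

S0

State sequence: S0 -a-> S5 -b-> S0 -a-> S5 -b-> S0 -b-> S5 -a-> S0 -b-> S5 -a-> S0
First repeat at step 2: S0 was already visited.

The earliest repeat is at step j = 2: A is in S0, which it already visited at step i = 0.
With |Q| = 6, pigeonhole forces a state repeat no later than step 6; the substring read between the first and second visits to that state can be pumped.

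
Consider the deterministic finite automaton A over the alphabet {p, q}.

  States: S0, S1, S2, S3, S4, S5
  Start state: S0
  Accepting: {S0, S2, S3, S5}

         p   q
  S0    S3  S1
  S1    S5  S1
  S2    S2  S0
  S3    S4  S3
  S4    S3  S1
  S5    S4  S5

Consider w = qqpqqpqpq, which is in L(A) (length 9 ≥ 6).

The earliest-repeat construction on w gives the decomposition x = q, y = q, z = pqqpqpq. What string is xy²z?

xy^2z = q·q·q·pqqpqpq = qqqpqqpqpq.
Reading y = q takes A from S1 back to S1, so after x·y·y the machine is still in S1, and z then leads to the accepting state S5. Hence qqqpqqpqpq ∈ L(A).

qqqpqqpqpq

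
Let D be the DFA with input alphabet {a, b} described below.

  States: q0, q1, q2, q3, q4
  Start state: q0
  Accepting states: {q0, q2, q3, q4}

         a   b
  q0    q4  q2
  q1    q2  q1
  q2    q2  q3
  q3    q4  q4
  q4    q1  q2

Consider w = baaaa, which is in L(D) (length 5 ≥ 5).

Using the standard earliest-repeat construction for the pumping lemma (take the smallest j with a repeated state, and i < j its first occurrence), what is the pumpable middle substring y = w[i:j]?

a

State sequence: q0 -b-> q2 -a-> q2 -a-> q2 -a-> q2 -a-> q2
First repeat at step 2: q2 was already visited.

So i = 1, j = 2, giving x = w[0:1] = b, y = w[1:2] = a, z = w[2:5] = aaa.
Check: |xy| = 2 ≤ 5 and |y| = 1 ≥ 1. Reading y takes D from q2 back to q2, so every xyⁱz is accepted.
Pumping length from the standard proof: p = 5 (the number of states). The repeated state found above gives |xy| = j ≤ 5 and |y| = j − i ≥ 1.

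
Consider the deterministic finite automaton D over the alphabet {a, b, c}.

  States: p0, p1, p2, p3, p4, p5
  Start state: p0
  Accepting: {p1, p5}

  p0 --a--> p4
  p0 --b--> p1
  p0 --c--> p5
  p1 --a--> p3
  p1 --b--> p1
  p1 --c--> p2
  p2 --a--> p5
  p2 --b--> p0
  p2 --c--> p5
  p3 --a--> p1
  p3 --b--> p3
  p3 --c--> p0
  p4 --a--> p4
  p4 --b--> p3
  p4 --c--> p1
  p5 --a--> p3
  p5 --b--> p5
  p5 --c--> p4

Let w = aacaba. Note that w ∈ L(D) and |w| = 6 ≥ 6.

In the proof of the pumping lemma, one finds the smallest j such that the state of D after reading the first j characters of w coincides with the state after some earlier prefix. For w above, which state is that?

Run of D on w = a a c a b a:
  step 0: p0  (start)
  step 1: p4  (read a: p0→p4)
  step 2: p4  (read a: p4→p4)   ← first repeat (p4 seen earlier)
  step 3: p1  (read c: p4→p1)
  step 4: p3  (read a: p1→p3)
  step 5: p3  (read b: p3→p3)
  step 6: p1  (read a: p3→p1)

The earliest repeat is at step j = 2: D is in p4, which it already visited at step i = 1.
With |Q| = 6, pigeonhole forces a state repeat no later than step 6; the substring read between the first and second visits to that state can be pumped.

p4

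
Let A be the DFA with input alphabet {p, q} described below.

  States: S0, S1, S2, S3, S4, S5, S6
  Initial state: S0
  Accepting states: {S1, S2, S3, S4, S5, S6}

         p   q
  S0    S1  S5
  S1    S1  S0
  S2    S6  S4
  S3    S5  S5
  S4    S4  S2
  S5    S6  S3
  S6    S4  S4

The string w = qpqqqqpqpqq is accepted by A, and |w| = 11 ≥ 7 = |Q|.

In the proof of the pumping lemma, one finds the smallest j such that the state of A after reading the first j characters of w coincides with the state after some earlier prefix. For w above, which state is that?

State sequence: S0 -q-> S5 -p-> S6 -q-> S4 -q-> S2 -q-> S4 -q-> S2 -p-> S6 -q-> S4 -p-> S4 -q-> S2 -q-> S4
First repeat at step 5: S4 was already visited.

The earliest repeat is at step j = 5: A is in S4, which it already visited at step i = 3.
Pumping length from the standard proof: p = 7 (the number of states). The repeated state found above gives |xy| = j ≤ 7 and |y| = j − i ≥ 1.

S4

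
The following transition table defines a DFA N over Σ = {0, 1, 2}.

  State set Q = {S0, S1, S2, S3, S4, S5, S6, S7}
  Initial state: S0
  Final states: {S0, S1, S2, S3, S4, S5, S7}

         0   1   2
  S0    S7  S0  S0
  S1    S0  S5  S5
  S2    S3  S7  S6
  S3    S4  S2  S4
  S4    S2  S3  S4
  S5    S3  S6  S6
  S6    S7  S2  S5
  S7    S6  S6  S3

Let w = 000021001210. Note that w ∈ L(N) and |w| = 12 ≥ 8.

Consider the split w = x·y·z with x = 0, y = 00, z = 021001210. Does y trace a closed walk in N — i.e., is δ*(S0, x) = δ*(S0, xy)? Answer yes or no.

yes

Run of N on the first 3 characters of w = 0 0 0:
  step 0: S0  (start)
  step 1: S7  (read 0: S0→S7)
  step 2: S6  (read 0: S7→S6)
  step 3: S7  (read 0: S6→S7)

After x (step 1): S7. After xy (step 3): S7.
They match, so y = 00 drives N around a cycle from S7 back to itself; pumping y any number of times keeps N in S7 before reading z, and xyⁱz ∈ L(N) for every i ≥ 0.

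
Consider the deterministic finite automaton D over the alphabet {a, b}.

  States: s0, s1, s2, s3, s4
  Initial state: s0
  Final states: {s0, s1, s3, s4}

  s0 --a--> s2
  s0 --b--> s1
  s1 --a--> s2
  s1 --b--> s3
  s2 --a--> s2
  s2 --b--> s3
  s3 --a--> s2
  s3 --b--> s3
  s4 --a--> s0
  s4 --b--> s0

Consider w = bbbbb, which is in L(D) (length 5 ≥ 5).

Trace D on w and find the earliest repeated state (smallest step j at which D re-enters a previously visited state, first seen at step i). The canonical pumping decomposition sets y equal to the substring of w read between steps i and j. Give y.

b

State sequence: s0 -b-> s1 -b-> s3 -b-> s3 -b-> s3 -b-> s3
First repeat at step 3: s3 was already visited.

So i = 2, j = 3, giving x = w[0:2] = bb, y = w[2:3] = b, z = w[3:5] = bb.
Check: |xy| = 3 ≤ 5 and |y| = 1 ≥ 1. Reading y takes D from s3 back to s3, so every xyⁱz is accepted.
With |Q| = 5, pigeonhole forces a state repeat no later than step 5; the substring read between the first and second visits to that state can be pumped.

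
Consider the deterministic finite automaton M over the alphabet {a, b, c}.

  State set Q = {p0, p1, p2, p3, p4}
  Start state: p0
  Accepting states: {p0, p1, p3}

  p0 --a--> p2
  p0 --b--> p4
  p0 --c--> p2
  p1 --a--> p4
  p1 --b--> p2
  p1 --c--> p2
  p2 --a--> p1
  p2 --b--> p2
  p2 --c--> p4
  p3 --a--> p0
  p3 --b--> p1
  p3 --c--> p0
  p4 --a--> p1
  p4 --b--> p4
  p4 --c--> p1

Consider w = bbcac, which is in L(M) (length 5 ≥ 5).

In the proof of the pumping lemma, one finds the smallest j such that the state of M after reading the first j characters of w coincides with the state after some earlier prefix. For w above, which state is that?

p4

State sequence: p0 -b-> p4 -b-> p4 -c-> p1 -a-> p4 -c-> p1
First repeat at step 2: p4 was already visited.

The earliest repeat is at step j = 2: M is in p4, which it already visited at step i = 1.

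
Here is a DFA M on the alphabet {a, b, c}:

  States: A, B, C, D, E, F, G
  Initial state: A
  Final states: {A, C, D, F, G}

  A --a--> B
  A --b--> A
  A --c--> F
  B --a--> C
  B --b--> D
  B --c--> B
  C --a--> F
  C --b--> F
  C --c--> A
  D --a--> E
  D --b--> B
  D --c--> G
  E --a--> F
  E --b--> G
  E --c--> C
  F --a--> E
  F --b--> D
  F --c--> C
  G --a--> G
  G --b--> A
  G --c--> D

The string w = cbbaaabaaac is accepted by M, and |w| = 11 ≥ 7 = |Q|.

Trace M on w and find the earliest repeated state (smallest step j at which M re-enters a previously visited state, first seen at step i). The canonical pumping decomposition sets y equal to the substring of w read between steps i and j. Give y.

Run of M on w = c b b a a a b a a a c:
  step 0: A  (start)
  step 1: F  (read c: A→F)
  step 2: D  (read b: F→D)
  step 3: B  (read b: D→B)
  step 4: C  (read a: B→C)
  step 5: F  (read a: C→F)   ← first repeat (F seen earlier)
  step 6: E  (read a: F→E)
  step 7: G  (read b: E→G)
  step 8: G  (read a: G→G)
  step 9: G  (read a: G→G)
  step 10: G  (read a: G→G)
  step 11: D  (read c: G→D)

So i = 1, j = 5, giving x = w[0:1] = c, y = w[1:5] = bbaa, z = w[5:11] = abaaac.
Check: |xy| = 5 ≤ 7 and |y| = 4 ≥ 1. Reading y takes M from F back to F, so every xyⁱz is accepted.
Pumping length from the standard proof: p = 7 (the number of states). The repeated state found above gives |xy| = j ≤ 7 and |y| = j − i ≥ 1.

bbaa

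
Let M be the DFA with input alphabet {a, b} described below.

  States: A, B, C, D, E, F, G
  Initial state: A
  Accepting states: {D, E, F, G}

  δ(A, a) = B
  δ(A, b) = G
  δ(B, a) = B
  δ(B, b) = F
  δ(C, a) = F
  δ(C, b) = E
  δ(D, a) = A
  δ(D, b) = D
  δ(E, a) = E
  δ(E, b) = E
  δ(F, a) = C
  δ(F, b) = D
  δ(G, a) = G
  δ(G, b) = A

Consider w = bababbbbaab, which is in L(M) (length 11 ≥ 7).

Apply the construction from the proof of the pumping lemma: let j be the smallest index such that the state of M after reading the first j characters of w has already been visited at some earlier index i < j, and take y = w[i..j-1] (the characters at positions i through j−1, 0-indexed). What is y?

State sequence: A -b-> G -a-> G -b-> A -a-> B -b-> F -b-> D -b-> D -b-> D -a-> A -a-> B -b-> F
First repeat at step 2: G was already visited.

So i = 1, j = 2, giving x = w[0:1] = b, y = w[1:2] = a, z = w[2:11] = babbbbaab.
Check: |xy| = 2 ≤ 7 and |y| = 1 ≥ 1. Reading y takes M from G back to G, so every xyⁱz is accepted.
Since M has 7 states, any run of length ≥ 7 visits 7+1 states, so by pigeonhole some state repeats within the first 7 steps — that repeat gives the pumpable loop.

a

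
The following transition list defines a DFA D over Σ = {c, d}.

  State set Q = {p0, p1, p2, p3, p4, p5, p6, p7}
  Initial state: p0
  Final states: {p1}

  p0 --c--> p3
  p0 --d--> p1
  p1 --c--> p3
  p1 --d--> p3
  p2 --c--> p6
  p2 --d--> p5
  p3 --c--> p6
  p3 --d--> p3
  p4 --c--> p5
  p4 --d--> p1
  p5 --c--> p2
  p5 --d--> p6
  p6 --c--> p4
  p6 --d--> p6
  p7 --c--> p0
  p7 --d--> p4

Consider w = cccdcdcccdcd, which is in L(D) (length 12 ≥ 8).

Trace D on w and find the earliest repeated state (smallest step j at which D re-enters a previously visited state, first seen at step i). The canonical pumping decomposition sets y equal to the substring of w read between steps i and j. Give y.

ccdc

State sequence: p0 -c-> p3 -c-> p6 -c-> p4 -d-> p1 -c-> p3 -d-> p3 -c-> p6 -c-> p4 -c-> p5 -d-> p6 -c-> p4 -d-> p1
First repeat at step 5: p3 was already visited.

So i = 1, j = 5, giving x = w[0:1] = c, y = w[1:5] = ccdc, z = w[5:12] = dcccdcd.
Check: |xy| = 5 ≤ 8 and |y| = 4 ≥ 1. Reading y takes D from p3 back to p3, so every xyⁱz is accepted.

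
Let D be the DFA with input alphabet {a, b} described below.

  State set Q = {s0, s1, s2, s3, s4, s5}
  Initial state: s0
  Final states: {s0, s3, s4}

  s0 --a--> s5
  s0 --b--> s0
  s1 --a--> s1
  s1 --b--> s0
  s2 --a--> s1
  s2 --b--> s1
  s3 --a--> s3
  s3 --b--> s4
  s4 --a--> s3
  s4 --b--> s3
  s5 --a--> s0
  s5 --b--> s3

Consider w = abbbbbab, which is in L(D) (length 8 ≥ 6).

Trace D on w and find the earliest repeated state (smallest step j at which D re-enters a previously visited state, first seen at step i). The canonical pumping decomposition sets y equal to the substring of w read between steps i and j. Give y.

bb

State sequence: s0 -a-> s5 -b-> s3 -b-> s4 -b-> s3 -b-> s4 -b-> s3 -a-> s3 -b-> s4
First repeat at step 4: s3 was already visited.

So i = 2, j = 4, giving x = w[0:2] = ab, y = w[2:4] = bb, z = w[4:8] = bbab.
Check: |xy| = 4 ≤ 6 and |y| = 2 ≥ 1. Reading y takes D from s3 back to s3, so every xyⁱz is accepted.
With |Q| = 6, pigeonhole forces a state repeat no later than step 6; the substring read between the first and second visits to that state can be pumped.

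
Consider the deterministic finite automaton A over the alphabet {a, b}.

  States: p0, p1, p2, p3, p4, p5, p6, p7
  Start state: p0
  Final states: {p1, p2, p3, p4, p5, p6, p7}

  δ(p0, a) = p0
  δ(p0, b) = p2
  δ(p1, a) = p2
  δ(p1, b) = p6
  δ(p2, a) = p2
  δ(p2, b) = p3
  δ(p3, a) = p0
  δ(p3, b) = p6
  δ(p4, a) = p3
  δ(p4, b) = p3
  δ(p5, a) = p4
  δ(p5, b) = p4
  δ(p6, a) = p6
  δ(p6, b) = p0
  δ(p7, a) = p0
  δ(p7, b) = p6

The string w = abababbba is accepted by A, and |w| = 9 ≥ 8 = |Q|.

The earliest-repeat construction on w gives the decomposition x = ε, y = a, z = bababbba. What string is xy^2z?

aabababbba

xy^2z = ε·a·a·bababbba = aabababbba.
Reading y = a takes A from p0 back to p0, so after x·y·y the machine is still in p0, and z then leads to the accepting state p6. Hence aabababbba ∈ L(A).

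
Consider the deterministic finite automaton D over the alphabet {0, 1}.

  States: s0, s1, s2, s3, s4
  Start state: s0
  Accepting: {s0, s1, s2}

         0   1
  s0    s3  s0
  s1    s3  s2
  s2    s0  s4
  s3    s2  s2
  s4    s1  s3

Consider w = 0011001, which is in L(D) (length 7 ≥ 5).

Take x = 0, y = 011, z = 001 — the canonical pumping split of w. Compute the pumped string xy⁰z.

xy⁰z = xz = 0·001 = 0001.
Reading y = 011 takes D from s3 back to s3, so after x the machine is still in s3, and z then leads to the accepting state s0. Hence 0001 ∈ L(D).

0001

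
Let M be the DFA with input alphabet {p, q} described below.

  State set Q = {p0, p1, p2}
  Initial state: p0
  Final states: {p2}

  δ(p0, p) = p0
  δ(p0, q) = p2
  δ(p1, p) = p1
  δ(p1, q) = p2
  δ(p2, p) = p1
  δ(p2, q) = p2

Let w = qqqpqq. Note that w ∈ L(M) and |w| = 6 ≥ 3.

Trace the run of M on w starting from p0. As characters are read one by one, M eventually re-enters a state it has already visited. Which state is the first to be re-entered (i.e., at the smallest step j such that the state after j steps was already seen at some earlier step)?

p2

State sequence: p0 -q-> p2 -q-> p2 -q-> p2 -p-> p1 -q-> p2 -q-> p2
First repeat at step 2: p2 was already visited.

The earliest repeat is at step j = 2: M is in p2, which it already visited at step i = 1.
Pumping length from the standard proof: p = 3 (the number of states). The repeated state found above gives |xy| = j ≤ 3 and |y| = j − i ≥ 1.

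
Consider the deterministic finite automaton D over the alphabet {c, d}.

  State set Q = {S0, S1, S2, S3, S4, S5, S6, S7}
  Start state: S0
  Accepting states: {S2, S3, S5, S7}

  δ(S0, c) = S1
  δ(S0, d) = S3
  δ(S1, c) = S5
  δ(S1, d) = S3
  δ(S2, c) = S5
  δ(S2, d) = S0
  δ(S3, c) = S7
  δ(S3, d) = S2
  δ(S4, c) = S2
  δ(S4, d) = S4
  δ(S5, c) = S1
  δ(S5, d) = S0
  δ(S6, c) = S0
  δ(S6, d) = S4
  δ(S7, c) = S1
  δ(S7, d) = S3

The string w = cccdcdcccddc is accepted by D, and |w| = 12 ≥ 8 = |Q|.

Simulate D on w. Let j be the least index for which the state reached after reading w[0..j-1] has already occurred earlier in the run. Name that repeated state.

S1

Run of D on w = c c c d c d c c c d d c:
  step 0: S0  (start)
  step 1: S1  (read c: S0→S1)
  step 2: S5  (read c: S1→S5)
  step 3: S1  (read c: S5→S1)   ← first repeat (S1 seen earlier)
  step 4: S3  (read d: S1→S3)
  step 5: S7  (read c: S3→S7)
  step 6: S3  (read d: S7→S3)
  step 7: S7  (read c: S3→S7)
  step 8: S1  (read c: S7→S1)
  step 9: S5  (read c: S1→S5)
  step 10: S0  (read d: S5→S0)
  step 11: S3  (read d: S0→S3)
  step 12: S7  (read c: S3→S7)

The earliest repeat is at step j = 3: D is in S1, which it already visited at step i = 1.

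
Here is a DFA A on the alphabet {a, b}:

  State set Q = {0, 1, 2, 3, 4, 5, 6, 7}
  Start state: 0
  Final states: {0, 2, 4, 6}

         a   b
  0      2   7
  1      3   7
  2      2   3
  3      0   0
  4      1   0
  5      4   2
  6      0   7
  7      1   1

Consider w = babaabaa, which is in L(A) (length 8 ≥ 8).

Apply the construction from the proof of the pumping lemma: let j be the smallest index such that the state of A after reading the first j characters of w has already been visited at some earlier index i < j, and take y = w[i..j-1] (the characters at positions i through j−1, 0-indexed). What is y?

State sequence: 0 -b-> 7 -a-> 1 -b-> 7 -a-> 1 -a-> 3 -b-> 0 -a-> 2 -a-> 2
First repeat at step 3: 7 was already visited.

So i = 1, j = 3, giving x = w[0:1] = b, y = w[1:3] = ab, z = w[3:8] = aabaa.
Check: |xy| = 3 ≤ 8 and |y| = 2 ≥ 1. Reading y takes A from 7 back to 7, so every xyⁱz is accepted.
The DFA has 8 states, so the proof of the pumping lemma guarantees a repeated state among the first 8+1 visited; the segment between the two visits is the pumpable y.

ab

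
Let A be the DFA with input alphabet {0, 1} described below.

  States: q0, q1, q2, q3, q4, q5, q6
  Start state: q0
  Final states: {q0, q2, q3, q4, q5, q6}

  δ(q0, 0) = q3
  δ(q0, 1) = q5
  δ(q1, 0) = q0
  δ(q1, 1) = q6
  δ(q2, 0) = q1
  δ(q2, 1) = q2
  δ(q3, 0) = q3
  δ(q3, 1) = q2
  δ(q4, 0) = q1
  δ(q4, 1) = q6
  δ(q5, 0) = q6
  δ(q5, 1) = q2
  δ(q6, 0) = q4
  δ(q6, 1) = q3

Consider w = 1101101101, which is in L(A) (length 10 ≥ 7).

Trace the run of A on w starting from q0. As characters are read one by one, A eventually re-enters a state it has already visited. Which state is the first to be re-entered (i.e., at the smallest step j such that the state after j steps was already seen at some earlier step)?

q3

Run of A on w = 1 1 0 1 1 0 1 1 0 1:
  step 0: q0  (start)
  step 1: q5  (read 1: q0→q5)
  step 2: q2  (read 1: q5→q2)
  step 3: q1  (read 0: q2→q1)
  step 4: q6  (read 1: q1→q6)
  step 5: q3  (read 1: q6→q3)
  step 6: q3  (read 0: q3→q3)   ← first repeat (q3 seen earlier)
  step 7: q2  (read 1: q3→q2)
  step 8: q2  (read 1: q2→q2)
  step 9: q1  (read 0: q2→q1)
  step 10: q6  (read 1: q1→q6)

The earliest repeat is at step j = 6: A is in q3, which it already visited at step i = 5.
Since A has 7 states, any run of length ≥ 7 visits 7+1 states, so by pigeonhole some state repeats within the first 7 steps — that repeat gives the pumpable loop.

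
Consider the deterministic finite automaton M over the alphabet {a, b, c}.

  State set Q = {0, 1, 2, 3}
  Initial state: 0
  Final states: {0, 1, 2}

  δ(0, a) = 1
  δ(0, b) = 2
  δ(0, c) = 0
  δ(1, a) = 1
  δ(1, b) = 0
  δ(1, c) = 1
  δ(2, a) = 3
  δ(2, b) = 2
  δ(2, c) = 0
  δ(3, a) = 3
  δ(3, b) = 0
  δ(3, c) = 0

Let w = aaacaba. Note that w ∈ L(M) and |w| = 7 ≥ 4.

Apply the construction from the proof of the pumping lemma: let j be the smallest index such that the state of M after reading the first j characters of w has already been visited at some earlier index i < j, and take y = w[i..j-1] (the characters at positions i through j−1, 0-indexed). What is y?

State sequence: 0 -a-> 1 -a-> 1 -a-> 1 -c-> 1 -a-> 1 -b-> 0 -a-> 1
First repeat at step 2: 1 was already visited.

So i = 1, j = 2, giving x = w[0:1] = a, y = w[1:2] = a, z = w[2:7] = acaba.
Check: |xy| = 2 ≤ 4 and |y| = 1 ≥ 1. Reading y takes M from 1 back to 1, so every xyⁱz is accepted.

a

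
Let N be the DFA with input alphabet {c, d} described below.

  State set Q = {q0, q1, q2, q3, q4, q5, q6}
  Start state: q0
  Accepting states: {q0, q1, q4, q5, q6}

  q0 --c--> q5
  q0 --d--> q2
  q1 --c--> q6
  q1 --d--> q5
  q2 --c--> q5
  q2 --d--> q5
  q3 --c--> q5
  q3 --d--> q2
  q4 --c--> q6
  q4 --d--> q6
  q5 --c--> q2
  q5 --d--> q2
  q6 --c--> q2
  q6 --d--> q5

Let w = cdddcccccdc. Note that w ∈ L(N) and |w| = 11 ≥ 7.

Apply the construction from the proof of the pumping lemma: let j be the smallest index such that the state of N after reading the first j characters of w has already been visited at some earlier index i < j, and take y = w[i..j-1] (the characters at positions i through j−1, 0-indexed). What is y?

dd

Run of N on w = c d d d c c c c c d c:
  step 0: q0  (start)
  step 1: q5  (read c: q0→q5)
  step 2: q2  (read d: q5→q2)
  step 3: q5  (read d: q2→q5)   ← first repeat (q5 seen earlier)
  step 4: q2  (read d: q5→q2)
  step 5: q5  (read c: q2→q5)
  step 6: q2  (read c: q5→q2)
  step 7: q5  (read c: q2→q5)
  step 8: q2  (read c: q5→q2)
  step 9: q5  (read c: q2→q5)
  step 10: q2  (read d: q5→q2)
  step 11: q5  (read c: q2→q5)

So i = 1, j = 3, giving x = w[0:1] = c, y = w[1:3] = dd, z = w[3:11] = dcccccdc.
Check: |xy| = 3 ≤ 7 and |y| = 2 ≥ 1. Reading y takes N from q5 back to q5, so every xyⁱz is accepted.
The DFA has 7 states, so the proof of the pumping lemma guarantees a repeated state among the first 7+1 visited; the segment between the two visits is the pumpable y.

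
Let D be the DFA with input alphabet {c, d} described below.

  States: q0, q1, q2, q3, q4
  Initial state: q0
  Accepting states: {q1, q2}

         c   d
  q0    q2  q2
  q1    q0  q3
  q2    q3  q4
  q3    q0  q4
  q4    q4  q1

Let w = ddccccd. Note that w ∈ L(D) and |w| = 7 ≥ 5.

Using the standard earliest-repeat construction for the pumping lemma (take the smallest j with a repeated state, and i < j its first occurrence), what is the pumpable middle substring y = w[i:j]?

Run of D on w = d d c c c c d:
  step 0: q0  (start)
  step 1: q2  (read d: q0→q2)
  step 2: q4  (read d: q2→q4)
  step 3: q4  (read c: q4→q4)   ← first repeat (q4 seen earlier)
  step 4: q4  (read c: q4→q4)
  step 5: q4  (read c: q4→q4)
  step 6: q4  (read c: q4→q4)
  step 7: q1  (read d: q4→q1)

So i = 2, j = 3, giving x = w[0:2] = dd, y = w[2:3] = c, z = w[3:7] = cccd.
Check: |xy| = 3 ≤ 5 and |y| = 1 ≥ 1. Reading y takes D from q4 back to q4, so every xyⁱz is accepted.

c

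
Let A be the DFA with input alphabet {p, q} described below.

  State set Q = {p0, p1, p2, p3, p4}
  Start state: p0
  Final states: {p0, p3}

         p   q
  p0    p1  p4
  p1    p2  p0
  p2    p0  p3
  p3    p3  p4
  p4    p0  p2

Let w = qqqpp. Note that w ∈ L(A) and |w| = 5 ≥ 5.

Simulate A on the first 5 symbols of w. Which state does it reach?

p3

State sequence: p0 -q-> p4 -q-> p2 -q-> p3 -p-> p3 -p-> p3

After reading 5 characters, A is in state p3.
(This kind of state-tracing is the core of the pumping-lemma construction: with 5 states, pigeonhole forces a repeat within the first 5 steps.)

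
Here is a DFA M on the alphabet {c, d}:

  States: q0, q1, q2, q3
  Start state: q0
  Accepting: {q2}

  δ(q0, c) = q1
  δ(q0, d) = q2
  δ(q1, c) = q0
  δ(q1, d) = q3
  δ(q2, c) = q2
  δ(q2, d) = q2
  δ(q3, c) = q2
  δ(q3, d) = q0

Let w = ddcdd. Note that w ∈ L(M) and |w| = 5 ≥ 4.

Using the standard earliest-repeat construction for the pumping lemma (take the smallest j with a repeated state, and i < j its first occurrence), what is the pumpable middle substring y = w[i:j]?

Run of M on w = d d c d d:
  step 0: q0  (start)
  step 1: q2  (read d: q0→q2)
  step 2: q2  (read d: q2→q2)   ← first repeat (q2 seen earlier)
  step 3: q2  (read c: q2→q2)
  step 4: q2  (read d: q2→q2)
  step 5: q2  (read d: q2→q2)

So i = 1, j = 2, giving x = w[0:1] = d, y = w[1:2] = d, z = w[2:5] = cdd.
Check: |xy| = 2 ≤ 4 and |y| = 1 ≥ 1. Reading y takes M from q2 back to q2, so every xyⁱz is accepted.
Pumping length from the standard proof: p = 4 (the number of states). The repeated state found above gives |xy| = j ≤ 4 and |y| = j − i ≥ 1.

d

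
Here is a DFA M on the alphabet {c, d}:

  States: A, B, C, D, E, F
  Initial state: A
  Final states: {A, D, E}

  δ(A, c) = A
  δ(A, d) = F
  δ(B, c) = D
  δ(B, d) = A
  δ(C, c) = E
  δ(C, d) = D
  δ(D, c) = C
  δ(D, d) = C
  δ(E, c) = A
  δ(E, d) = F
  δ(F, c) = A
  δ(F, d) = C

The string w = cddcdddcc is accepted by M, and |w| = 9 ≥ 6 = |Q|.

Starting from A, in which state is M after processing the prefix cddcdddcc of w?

E

State sequence: A -c-> A -d-> F -d-> C -c-> E -d-> F -d-> C -d-> D -c-> C -c-> E

After reading 9 characters, M is in state E.
(This kind of state-tracing is the core of the pumping-lemma construction: with 6 states, pigeonhole forces a repeat within the first 6 steps.)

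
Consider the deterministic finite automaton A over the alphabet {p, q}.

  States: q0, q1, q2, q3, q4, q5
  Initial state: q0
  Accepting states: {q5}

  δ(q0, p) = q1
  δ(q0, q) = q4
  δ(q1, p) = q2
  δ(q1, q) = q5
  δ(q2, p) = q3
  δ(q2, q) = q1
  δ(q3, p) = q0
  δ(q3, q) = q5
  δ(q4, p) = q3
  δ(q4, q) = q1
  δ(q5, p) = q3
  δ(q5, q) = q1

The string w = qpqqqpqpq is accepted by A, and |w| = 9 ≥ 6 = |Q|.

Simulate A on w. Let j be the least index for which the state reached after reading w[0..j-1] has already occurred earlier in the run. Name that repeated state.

Run of A on w = q p q q q p q p q:
  step 0: q0  (start)
  step 1: q4  (read q: q0→q4)
  step 2: q3  (read p: q4→q3)
  step 3: q5  (read q: q3→q5)
  step 4: q1  (read q: q5→q1)
  step 5: q5  (read q: q1→q5)   ← first repeat (q5 seen earlier)
  step 6: q3  (read p: q5→q3)
  step 7: q5  (read q: q3→q5)
  step 8: q3  (read p: q5→q3)
  step 9: q5  (read q: q3→q5)

The earliest repeat is at step j = 5: A is in q5, which it already visited at step i = 3.

q5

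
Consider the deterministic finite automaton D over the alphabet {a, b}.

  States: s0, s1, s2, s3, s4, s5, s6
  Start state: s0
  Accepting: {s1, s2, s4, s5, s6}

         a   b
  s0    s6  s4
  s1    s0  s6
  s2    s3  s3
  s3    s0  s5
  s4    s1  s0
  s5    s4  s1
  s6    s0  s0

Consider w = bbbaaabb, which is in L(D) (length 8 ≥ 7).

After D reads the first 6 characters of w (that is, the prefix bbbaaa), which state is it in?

State sequence: s0 -b-> s4 -b-> s0 -b-> s4 -a-> s1 -a-> s0 -a-> s6

After reading 6 characters, D is in state s6.

s6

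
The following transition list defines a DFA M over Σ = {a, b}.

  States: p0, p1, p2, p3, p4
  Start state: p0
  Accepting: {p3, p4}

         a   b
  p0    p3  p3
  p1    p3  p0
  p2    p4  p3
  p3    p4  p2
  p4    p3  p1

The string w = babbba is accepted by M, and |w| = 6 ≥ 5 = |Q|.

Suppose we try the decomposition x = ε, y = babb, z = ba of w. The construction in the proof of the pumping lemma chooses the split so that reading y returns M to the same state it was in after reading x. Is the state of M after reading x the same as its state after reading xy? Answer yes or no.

Run of M on the first 4 characters of w = b a b b:
  step 0: p0  (start)
  step 1: p3  (read b: p0→p3)
  step 2: p4  (read a: p3→p4)
  step 3: p1  (read b: p4→p1)
  step 4: p0  (read b: p1→p0)

After x (step 0): p0. After xy (step 4): p0.
They match, so y = babb drives M around a cycle from p0 back to itself; pumping y any number of times keeps M in p0 before reading z, and xyⁱz ∈ L(M) for every i ≥ 0.

yes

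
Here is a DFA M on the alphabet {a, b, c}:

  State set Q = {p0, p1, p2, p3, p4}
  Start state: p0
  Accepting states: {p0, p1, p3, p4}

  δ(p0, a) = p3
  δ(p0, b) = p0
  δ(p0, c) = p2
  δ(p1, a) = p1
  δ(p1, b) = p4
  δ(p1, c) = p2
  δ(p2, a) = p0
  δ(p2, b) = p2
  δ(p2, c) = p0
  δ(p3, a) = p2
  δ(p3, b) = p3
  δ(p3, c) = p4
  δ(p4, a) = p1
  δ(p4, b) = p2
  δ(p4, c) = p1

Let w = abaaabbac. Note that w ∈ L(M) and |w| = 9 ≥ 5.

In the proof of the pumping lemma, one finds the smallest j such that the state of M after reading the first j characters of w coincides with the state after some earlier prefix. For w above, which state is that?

Run of M on w = a b a a a b b a c:
  step 0: p0  (start)
  step 1: p3  (read a: p0→p3)
  step 2: p3  (read b: p3→p3)   ← first repeat (p3 seen earlier)
  step 3: p2  (read a: p3→p2)
  step 4: p0  (read a: p2→p0)
  step 5: p3  (read a: p0→p3)
  step 6: p3  (read b: p3→p3)
  step 7: p3  (read b: p3→p3)
  step 8: p2  (read a: p3→p2)
  step 9: p0  (read c: p2→p0)

The earliest repeat is at step j = 2: M is in p3, which it already visited at step i = 1.
With |Q| = 5, pigeonhole forces a state repeat no later than step 5; the substring read between the first and second visits to that state can be pumped.

p3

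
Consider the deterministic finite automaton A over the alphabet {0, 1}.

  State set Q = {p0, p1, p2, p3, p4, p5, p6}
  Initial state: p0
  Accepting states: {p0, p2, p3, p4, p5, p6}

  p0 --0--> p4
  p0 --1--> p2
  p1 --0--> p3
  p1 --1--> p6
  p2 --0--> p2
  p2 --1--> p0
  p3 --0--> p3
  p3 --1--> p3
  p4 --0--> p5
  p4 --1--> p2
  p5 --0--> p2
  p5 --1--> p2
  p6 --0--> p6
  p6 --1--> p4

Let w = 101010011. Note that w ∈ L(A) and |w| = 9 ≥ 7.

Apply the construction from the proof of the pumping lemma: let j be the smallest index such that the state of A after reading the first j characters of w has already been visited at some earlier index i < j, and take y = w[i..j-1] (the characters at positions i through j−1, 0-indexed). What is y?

0

State sequence: p0 -1-> p2 -0-> p2 -1-> p0 -0-> p4 -1-> p2 -0-> p2 -0-> p2 -1-> p0 -1-> p2
First repeat at step 2: p2 was already visited.

So i = 1, j = 2, giving x = w[0:1] = 1, y = w[1:2] = 0, z = w[2:9] = 1010011.
Check: |xy| = 2 ≤ 7 and |y| = 1 ≥ 1. Reading y takes A from p2 back to p2, so every xyⁱz is accepted.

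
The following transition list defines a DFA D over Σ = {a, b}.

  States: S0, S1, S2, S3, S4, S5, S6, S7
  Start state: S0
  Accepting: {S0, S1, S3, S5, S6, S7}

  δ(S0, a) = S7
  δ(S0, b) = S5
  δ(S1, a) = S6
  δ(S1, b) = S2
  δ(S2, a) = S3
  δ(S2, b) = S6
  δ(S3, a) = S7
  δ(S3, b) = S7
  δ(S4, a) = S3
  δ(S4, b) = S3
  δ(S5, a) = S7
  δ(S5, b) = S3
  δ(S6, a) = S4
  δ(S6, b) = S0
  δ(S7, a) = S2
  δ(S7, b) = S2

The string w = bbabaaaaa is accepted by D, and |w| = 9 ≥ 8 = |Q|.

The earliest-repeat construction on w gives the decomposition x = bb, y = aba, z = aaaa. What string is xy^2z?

bbabaabaaaaa

xy^2z = bb·aba·aba·aaaa = bbabaabaaaaa.
Reading y = aba takes D from S3 back to S3, so after x·y·y the machine is still in S3, and z then leads to the accepting state S7. Hence bbabaabaaaaa ∈ L(D).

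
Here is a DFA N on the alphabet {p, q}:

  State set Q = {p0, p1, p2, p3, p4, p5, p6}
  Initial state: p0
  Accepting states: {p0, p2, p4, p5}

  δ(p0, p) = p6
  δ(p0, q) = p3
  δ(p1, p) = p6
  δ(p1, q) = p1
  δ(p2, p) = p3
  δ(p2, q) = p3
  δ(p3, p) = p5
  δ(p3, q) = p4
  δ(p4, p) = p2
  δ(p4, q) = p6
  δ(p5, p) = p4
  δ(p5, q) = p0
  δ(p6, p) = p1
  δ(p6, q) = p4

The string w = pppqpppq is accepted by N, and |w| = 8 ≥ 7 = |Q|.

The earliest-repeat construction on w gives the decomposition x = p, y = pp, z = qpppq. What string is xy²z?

xy^2z = p·pp·pp·qpppq = pppppqpppq.
Reading y = pp takes N from p6 back to p6, so after x·y·y the machine is still in p6, and z then leads to the accepting state p0. Hence pppppqpppq ∈ L(N).

pppppqpppq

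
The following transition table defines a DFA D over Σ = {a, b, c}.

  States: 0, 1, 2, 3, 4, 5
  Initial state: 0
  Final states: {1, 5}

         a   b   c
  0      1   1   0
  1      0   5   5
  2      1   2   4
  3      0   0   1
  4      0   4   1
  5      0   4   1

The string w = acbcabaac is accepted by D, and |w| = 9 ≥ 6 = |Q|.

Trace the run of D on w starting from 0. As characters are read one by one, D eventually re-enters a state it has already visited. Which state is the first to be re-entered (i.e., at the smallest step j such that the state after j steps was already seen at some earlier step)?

Run of D on w = a c b c a b a a c:
  step 0: 0  (start)
  step 1: 1  (read a: 0→1)
  step 2: 5  (read c: 1→5)
  step 3: 4  (read b: 5→4)
  step 4: 1  (read c: 4→1)   ← first repeat (1 seen earlier)
  step 5: 0  (read a: 1→0)
  step 6: 1  (read b: 0→1)
  step 7: 0  (read a: 1→0)
  step 8: 1  (read a: 0→1)
  step 9: 5  (read c: 1→5)

The earliest repeat is at step j = 4: D is in 1, which it already visited at step i = 1.
The DFA has 6 states, so the proof of the pumping lemma guarantees a repeated state among the first 6+1 visited; the segment between the two visits is the pumpable y.

1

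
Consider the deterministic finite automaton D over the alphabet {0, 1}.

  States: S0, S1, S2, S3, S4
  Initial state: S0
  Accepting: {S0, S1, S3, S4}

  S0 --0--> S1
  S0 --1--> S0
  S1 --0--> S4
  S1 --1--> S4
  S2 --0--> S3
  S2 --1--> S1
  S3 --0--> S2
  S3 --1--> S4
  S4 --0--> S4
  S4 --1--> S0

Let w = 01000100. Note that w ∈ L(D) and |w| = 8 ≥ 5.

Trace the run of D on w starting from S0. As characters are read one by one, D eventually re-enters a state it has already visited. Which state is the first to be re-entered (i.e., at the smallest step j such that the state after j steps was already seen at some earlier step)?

S4

Run of D on w = 0 1 0 0 0 1 0 0:
  step 0: S0  (start)
  step 1: S1  (read 0: S0→S1)
  step 2: S4  (read 1: S1→S4)
  step 3: S4  (read 0: S4→S4)   ← first repeat (S4 seen earlier)
  step 4: S4  (read 0: S4→S4)
  step 5: S4  (read 0: S4→S4)
  step 6: S0  (read 1: S4→S0)
  step 7: S1  (read 0: S0→S1)
  step 8: S4  (read 0: S1→S4)

The earliest repeat is at step j = 3: D is in S4, which it already visited at step i = 2.
The DFA has 5 states, so the proof of the pumping lemma guarantees a repeated state among the first 5+1 visited; the segment between the two visits is the pumpable y.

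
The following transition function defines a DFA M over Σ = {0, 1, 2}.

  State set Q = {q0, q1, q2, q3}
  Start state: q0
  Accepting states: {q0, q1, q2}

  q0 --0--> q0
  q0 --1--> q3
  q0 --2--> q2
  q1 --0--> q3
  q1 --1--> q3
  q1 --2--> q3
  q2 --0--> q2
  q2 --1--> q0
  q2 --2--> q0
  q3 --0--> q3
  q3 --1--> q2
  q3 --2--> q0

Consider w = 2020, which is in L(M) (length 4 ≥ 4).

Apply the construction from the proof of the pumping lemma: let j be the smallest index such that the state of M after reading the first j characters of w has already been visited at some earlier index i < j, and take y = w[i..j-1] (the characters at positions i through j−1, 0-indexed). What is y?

State sequence: q0 -2-> q2 -0-> q2 -2-> q0 -0-> q0
First repeat at step 2: q2 was already visited.

So i = 1, j = 2, giving x = w[0:1] = 2, y = w[1:2] = 0, z = w[2:4] = 20.
Check: |xy| = 2 ≤ 4 and |y| = 1 ≥ 1. Reading y takes M from q2 back to q2, so every xyⁱz is accepted.

0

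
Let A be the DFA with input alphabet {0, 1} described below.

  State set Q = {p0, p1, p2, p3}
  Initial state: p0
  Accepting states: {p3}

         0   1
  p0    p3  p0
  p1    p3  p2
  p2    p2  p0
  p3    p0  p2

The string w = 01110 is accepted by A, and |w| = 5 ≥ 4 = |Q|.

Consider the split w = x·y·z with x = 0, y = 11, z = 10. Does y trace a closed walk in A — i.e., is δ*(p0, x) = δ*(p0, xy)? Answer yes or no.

State sequence: p0 -0-> p3 -1-> p2 -1-> p0

After x (step 1): p3. After xy (step 3): p0.
They differ (p3 ≠ p0), so y is not a cycle from the state after x; this split is not the one the pumping-lemma construction produces, and pumping y need not keep the string in L(A).

no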